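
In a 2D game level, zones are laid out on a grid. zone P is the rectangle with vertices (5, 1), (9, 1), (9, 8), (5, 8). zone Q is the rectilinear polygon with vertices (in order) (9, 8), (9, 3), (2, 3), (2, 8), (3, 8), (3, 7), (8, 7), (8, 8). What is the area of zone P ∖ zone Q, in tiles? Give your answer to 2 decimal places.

|zone P| = 28, |zone P∩zone Q| = 17.
|zone P ∖ zone Q| = |zone P| − |zone P∩zone Q| = 28 − 17 = 11.00.

11.00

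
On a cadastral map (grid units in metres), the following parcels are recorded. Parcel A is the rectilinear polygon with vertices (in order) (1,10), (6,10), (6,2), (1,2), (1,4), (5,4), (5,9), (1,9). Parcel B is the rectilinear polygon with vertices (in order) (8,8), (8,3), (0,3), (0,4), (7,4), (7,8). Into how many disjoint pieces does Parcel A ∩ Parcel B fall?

Parcel A ∩ Parcel B is a single connected region.

1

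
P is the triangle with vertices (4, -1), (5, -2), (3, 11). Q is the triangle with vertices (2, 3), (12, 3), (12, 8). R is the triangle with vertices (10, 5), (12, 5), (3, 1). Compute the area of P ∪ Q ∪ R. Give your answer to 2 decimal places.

By inclusion–exclusion:
Individual areas: |P| = 5.5, |Q| = 25, |R| = 4.
|P∩Q| = 0.4886.
|P∩R| = 0.0887.
|Q∩R| = 3.
|P∩Q∩R| = 0.
|P ∪ Q ∪ R| = 34.5 − 3.5773 + 0 = 30.92.

30.92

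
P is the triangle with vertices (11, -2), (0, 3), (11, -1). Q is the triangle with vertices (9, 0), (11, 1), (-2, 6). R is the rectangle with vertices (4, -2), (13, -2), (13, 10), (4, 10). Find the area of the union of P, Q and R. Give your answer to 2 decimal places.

111.62

By inclusion–exclusion:
Individual areas: |P| = 5.5, |Q| = 11.5, |R| = 108.
|P∩Q| = 0.
|P∩R| = 4.7727.
|Q∩R| = 8.6049.
|P∩Q∩R| = 0.
|P ∪ Q ∪ R| = 125 − 13.3776 + 0 = 111.62.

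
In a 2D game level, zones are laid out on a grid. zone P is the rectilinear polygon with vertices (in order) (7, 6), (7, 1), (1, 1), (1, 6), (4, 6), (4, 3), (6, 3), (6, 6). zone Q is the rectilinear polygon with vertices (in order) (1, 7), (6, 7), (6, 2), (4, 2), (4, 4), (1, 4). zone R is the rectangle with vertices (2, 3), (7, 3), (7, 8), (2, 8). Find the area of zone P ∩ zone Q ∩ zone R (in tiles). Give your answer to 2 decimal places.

4.00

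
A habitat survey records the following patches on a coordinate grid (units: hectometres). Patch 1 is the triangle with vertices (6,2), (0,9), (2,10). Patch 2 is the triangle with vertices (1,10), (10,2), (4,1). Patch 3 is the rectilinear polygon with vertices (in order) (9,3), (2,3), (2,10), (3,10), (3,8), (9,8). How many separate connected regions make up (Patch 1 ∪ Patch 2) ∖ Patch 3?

3

(Patch 1 ∪ Patch 2) ∖ Patch 3 splits into 3 disjoint pieces (area 3.3876, area 0.0278, area 9.1042).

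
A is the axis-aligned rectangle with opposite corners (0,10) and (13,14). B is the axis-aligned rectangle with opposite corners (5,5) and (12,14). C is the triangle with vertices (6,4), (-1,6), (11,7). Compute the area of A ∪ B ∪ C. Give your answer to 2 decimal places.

95.33

By inclusion–exclusion:
Individual areas: |A| = 52, |B| = 63, |C| = 15.5.
|A∩B|: x∈[5,12], y∈[10,14] → 7·4 = 28.
|A∩C| = 0.
|B∩C| = 7.1667.
|A∩B∩C| = 0.
|A ∪ B ∪ C| = 130.5 − 35.1667 + 0 = 95.33.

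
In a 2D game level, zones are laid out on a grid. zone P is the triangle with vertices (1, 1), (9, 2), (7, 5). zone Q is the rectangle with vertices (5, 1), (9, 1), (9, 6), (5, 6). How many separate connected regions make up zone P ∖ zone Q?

zone P ∖ zone Q is a single connected region.

1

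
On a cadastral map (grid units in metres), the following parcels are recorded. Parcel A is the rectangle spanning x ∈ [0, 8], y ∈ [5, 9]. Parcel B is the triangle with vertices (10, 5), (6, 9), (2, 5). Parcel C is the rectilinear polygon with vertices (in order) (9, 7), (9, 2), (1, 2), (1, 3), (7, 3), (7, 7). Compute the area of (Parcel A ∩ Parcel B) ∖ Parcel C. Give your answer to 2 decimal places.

12.00

|Parcel A ∩ Parcel B| = 14.
|(Parcel A ∩ Parcel B) ∩ Parcel C| = 2.
|(Parcel A ∩ Parcel B) ∖ Parcel C| = 14 − 2 = 12.00.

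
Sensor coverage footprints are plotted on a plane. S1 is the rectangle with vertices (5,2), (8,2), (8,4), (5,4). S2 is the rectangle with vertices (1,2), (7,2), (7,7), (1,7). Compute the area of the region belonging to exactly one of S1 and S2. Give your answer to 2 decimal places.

28.00

|S1∩S2|: x∈[5,7], y∈[2,4] → 2·2 = 4.
|S1 △ S2| = |S1| + |S2| − 2·|S1∩S2| = 6 + 30 − 8 = 28.00.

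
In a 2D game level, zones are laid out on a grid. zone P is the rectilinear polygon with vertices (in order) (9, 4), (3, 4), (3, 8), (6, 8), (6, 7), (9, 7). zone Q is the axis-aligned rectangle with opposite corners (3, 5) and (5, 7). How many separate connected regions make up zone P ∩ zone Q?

zone P ∩ zone Q is a single connected region.

1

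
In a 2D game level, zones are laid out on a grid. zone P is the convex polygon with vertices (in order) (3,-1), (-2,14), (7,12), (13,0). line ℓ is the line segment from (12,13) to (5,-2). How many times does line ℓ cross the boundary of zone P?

The segment meets the boundary at (5.587,-0.741), (9.345,7.31).

2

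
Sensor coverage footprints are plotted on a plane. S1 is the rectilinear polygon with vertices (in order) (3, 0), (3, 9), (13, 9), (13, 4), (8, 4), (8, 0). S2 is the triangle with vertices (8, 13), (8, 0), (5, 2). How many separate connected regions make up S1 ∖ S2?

S1 ∖ S2 splits into 2 disjoint pieces (area 27.6818, area 25).

2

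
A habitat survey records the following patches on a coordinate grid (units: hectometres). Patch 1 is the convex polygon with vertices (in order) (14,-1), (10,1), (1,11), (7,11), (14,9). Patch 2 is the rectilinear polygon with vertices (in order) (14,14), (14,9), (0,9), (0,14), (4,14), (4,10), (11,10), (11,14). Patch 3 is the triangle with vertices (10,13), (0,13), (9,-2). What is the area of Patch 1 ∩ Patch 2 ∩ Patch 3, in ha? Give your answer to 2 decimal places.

9.90

The intersection is the polygon with vertices (4,11), (4,10), (9.8,10), (9.733,9), (2.8,9), (1.6,10.333), (1.2,11).
By the shoelace formula its area is 9.90.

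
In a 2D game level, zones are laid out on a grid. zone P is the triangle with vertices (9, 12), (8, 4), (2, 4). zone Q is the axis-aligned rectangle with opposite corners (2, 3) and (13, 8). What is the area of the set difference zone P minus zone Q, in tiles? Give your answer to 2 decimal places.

6.00

|zone P| = 24, |zone P∩zone Q| = 18.
|zone P ∖ zone Q| = |zone P| − |zone P∩zone Q| = 24 − 18 = 6.00.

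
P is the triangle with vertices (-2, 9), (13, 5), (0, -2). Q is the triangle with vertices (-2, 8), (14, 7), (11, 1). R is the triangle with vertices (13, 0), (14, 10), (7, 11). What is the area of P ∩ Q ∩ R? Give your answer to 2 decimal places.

2.71

The intersection is the polygon with vertices (10.892,3.865), (9.809,5.851), (13,5).
By the shoelace formula its area is 2.71.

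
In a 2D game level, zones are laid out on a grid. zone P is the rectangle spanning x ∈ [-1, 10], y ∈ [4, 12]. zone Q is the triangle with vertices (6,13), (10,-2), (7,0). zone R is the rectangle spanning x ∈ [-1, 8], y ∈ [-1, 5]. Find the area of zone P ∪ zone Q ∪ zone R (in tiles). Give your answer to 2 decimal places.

By inclusion–exclusion:
Individual areas: |zone P| = 88, |zone Q| = 18.5, |zone R| = 54.
|zone P∩zone Q| = 7.5897.
|zone P∩zone R|: x∈[-1,8], y∈[4,5] → 9·1 = 9.
|zone Q∩zone R| = 6.2949.
|zone P∩zone Q∩zone R| = 1.3462.
|zone P ∪ zone Q ∪ zone R| = 160.5 − 22.8846 + 1.3462 = 138.96.

138.96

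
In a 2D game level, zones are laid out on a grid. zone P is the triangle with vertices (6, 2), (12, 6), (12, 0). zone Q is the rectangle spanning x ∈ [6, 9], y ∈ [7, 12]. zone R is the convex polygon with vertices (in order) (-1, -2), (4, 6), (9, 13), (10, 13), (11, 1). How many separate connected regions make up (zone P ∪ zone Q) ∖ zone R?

2

(zone P ∪ zone Q) ∖ zone R splits into 2 disjoint pieces (area 6.6222, area 3.6571).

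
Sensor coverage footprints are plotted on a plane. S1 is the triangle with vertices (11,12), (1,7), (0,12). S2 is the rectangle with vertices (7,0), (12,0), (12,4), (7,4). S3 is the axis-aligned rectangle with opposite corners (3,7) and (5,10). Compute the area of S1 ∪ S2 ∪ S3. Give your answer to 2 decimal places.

By inclusion–exclusion:
Individual areas: |S1| = 27.5, |S2| = 20, |S3| = 6.
|S1∩S2| = 0.
|S1∩S3| = 3.
|S2∩S3| = 0 (no overlap).
|S1∩S2∩S3| = 0.
|S1 ∪ S2 ∪ S3| = 53.5 − 3 + 0 = 50.50.

50.50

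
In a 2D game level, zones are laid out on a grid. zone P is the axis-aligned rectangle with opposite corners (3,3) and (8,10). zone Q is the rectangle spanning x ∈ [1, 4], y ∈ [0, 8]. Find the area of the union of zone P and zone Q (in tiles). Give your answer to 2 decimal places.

By inclusion–exclusion:
Individual areas: |zone P| = 35, |zone Q| = 24.
|zone P∩zone Q|: x∈[3,4], y∈[3,8] → 1·5 = 5.
|zone P ∪ zone Q| = 59 − 5 = 54.00.

54.00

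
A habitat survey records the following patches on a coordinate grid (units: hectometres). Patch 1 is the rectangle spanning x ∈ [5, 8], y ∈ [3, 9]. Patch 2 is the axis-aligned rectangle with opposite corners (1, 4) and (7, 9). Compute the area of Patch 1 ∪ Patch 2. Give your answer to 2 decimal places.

38.00

By inclusion–exclusion:
Individual areas: |Patch 1| = 18, |Patch 2| = 30.
|Patch 1∩Patch 2|: x∈[5,7], y∈[4,9] → 2·5 = 10.
|Patch 1 ∪ Patch 2| = 48 − 10 = 38.00.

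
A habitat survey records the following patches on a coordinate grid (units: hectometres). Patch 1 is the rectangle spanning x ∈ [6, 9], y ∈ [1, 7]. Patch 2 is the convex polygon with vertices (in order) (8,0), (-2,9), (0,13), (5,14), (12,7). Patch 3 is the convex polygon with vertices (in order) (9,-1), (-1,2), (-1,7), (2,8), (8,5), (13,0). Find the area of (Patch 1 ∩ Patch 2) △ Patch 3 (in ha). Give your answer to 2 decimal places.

64.52

|Patch 1 ∩ Patch 2| = 17.4837.
|(Patch 1 ∩ Patch 2) ∩ Patch 3| = 11.9837.
|(Patch 1 ∩ Patch 2) △ Patch 3| = 17.4837 + 71 − 23.9675 = 64.52.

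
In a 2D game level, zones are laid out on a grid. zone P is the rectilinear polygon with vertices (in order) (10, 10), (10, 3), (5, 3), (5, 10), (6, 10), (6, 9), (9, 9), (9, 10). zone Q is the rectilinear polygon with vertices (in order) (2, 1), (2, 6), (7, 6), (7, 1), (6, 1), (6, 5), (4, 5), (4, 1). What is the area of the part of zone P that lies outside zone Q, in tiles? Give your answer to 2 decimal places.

28.00

|zone P| = 32, |zone P∩zone Q| = 4.
|zone P ∖ zone Q| = |zone P| − |zone P∩zone Q| = 32 − 4 = 28.00.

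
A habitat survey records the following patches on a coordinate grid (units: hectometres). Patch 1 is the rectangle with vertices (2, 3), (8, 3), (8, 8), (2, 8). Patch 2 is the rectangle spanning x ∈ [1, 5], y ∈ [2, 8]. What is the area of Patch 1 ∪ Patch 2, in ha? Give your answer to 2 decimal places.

By inclusion–exclusion:
Individual areas: |Patch 1| = 30, |Patch 2| = 24.
|Patch 1∩Patch 2|: x∈[2,5], y∈[3,8] → 3·5 = 15.
|Patch 1 ∪ Patch 2| = 54 − 15 = 39.00.

39.00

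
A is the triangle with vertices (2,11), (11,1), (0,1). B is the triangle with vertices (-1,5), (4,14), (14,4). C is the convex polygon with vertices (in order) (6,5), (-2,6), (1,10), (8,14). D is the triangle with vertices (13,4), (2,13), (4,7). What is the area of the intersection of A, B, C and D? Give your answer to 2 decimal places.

2.87

The intersection is the polygon with vertices (6.277,6.247), (6.276,6.241), (4,7), (3.059,9.823).
By the shoelace formula its area is 2.87.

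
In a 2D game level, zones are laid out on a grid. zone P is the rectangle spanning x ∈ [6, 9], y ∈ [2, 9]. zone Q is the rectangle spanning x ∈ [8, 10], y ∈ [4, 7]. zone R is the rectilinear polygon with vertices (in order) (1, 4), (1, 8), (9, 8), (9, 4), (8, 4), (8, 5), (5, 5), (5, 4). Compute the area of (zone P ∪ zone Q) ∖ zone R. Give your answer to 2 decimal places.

|zone P ∪ zone Q| = 24.
|(zone P ∪ zone Q) ∩ zone R| = 10.
|(zone P ∪ zone Q) ∖ zone R| = 24 − 10 = 14.00.

14.00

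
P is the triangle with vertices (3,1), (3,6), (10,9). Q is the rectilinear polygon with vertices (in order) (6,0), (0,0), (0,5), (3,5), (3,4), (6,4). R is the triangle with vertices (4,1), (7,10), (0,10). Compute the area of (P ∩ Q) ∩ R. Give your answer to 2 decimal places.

|P ∩ Q| = 3.9375.
|(P ∩ Q) ∩ R| = 2.83.

2.83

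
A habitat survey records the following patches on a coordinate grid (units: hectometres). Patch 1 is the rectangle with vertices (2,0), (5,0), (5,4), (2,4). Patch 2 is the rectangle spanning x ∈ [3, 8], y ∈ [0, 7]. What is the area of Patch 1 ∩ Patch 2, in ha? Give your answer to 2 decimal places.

|Patch 1∩Patch 2|: x∈[3,5], y∈[0,4] → 2·4 = 8.

8.00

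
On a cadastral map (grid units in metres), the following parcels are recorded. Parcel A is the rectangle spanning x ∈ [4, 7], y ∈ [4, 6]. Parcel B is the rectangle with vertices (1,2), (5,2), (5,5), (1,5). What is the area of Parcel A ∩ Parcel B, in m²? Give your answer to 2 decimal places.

|Parcel A∩Parcel B|: x∈[4,5], y∈[4,5] → 1·1 = 1.

1.00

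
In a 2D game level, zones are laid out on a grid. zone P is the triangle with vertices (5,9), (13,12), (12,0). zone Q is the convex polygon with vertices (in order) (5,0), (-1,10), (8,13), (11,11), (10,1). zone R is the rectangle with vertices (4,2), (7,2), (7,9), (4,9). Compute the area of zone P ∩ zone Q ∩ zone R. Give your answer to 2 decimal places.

2.57

The intersection is the polygon with vertices (5,9), (7,9), (7,6.429).
By the shoelace formula its area is 2.57.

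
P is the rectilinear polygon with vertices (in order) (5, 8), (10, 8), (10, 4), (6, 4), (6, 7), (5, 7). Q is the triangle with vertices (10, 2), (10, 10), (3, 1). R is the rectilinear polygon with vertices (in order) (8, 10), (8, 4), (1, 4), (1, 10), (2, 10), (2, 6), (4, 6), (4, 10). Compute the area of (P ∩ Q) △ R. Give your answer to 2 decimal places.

|P ∩ Q| = 12.1587.
|(P ∩ Q) ∩ R| = 4.2857.
|(P ∩ Q) △ R| = 12.1587 + 34 − 8.5714 = 37.59.

37.59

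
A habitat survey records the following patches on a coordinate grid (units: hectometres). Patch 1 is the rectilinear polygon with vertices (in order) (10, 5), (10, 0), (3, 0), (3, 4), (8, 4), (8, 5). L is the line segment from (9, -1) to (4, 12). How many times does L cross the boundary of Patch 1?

2

The segment meets the boundary at (7.077,4), (8.615,0).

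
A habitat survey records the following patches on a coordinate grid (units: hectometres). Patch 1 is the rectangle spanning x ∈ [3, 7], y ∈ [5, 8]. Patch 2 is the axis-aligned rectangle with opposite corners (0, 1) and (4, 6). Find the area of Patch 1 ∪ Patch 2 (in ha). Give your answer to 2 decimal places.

By inclusion–exclusion:
Individual areas: |Patch 1| = 12, |Patch 2| = 20.
|Patch 1∩Patch 2|: x∈[3,4], y∈[5,6] → 1·1 = 1.
|Patch 1 ∪ Patch 2| = 32 − 1 = 31.00.

31.00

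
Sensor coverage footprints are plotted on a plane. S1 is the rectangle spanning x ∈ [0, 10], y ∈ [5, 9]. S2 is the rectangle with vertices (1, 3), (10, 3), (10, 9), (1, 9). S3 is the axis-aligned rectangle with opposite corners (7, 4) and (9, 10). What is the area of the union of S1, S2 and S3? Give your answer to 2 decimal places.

By inclusion–exclusion:
Individual areas: |S1| = 40, |S2| = 54, |S3| = 12.
|S1∩S2|: x∈[1,10], y∈[5,9] → 9·4 = 36.
|S1∩S3|: x∈[7,9], y∈[5,9] → 2·4 = 8.
|S2∩S3|: x∈[7,9], y∈[4,9] → 2·5 = 10.
|S1∩S2∩S3| = 8.
|S1 ∪ S2 ∪ S3| = 106 − 54 + 8 = 60.00.

60.00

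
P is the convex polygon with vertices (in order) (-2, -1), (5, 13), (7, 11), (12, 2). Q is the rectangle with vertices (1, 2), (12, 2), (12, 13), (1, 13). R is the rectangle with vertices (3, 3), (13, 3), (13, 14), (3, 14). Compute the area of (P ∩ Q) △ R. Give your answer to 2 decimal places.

76.94

|P ∩ Q| = 70.5.
|(P ∩ Q) ∩ R| = 51.7778.
|(P ∩ Q) △ R| = 70.5 + 110 − 103.5556 = 76.94.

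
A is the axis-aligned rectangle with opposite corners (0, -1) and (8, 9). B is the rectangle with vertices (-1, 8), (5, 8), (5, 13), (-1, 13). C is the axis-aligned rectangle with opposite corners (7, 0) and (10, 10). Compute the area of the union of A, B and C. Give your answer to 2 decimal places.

By inclusion–exclusion:
Individual areas: |A| = 80, |B| = 30, |C| = 30.
|A∩B|: x∈[0,5], y∈[8,9] → 5·1 = 5.
|A∩C|: x∈[7,8], y∈[0,9] → 1·9 = 9.
|B∩C| = 0 (no overlap).
|A∩B∩C| = 0.
|A ∪ B ∪ C| = 140 − 14 + 0 = 126.00.

126.00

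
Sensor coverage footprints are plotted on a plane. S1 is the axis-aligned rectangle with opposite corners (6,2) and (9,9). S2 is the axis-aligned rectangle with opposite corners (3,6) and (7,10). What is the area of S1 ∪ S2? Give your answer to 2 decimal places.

By inclusion–exclusion:
Individual areas: |S1| = 21, |S2| = 16.
|S1∩S2|: x∈[6,7], y∈[6,9] → 1·3 = 3.
|S1 ∪ S2| = 37 − 3 = 34.00.

34.00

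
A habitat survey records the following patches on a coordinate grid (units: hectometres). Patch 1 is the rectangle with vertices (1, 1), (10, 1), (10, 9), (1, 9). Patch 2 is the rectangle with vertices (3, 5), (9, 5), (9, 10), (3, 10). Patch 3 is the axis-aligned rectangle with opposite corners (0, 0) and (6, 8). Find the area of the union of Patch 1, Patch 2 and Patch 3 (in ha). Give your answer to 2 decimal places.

By inclusion–exclusion:
Individual areas: |Patch 1| = 72, |Patch 2| = 30, |Patch 3| = 48.
|Patch 1∩Patch 2|: x∈[3,9], y∈[5,9] → 6·4 = 24.
|Patch 1∩Patch 3|: x∈[1,6], y∈[1,8] → 5·7 = 35.
|Patch 2∩Patch 3|: x∈[3,6], y∈[5,8] → 3·3 = 9.
|Patch 1∩Patch 2∩Patch 3| = 9.
|Patch 1 ∪ Patch 2 ∪ Patch 3| = 150 − 68 + 9 = 91.00.

91.00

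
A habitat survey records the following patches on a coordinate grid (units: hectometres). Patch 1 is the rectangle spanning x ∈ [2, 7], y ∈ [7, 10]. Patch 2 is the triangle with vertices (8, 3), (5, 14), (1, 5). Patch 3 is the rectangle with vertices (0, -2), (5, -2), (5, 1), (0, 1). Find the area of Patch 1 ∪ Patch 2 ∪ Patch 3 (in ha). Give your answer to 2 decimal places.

53.68

By inclusion–exclusion:
Individual areas: |Patch 1| = 15, |Patch 2| = 35.5, |Patch 3| = 15.
|Patch 1∩Patch 2| = 11.8194.
|Patch 1∩Patch 3| = 0 (no overlap).
|Patch 2∩Patch 3| = 0.
|Patch 1∩Patch 2∩Patch 3| = 0.
|Patch 1 ∪ Patch 2 ∪ Patch 3| = 65.5 − 11.8194 + 0 = 53.68.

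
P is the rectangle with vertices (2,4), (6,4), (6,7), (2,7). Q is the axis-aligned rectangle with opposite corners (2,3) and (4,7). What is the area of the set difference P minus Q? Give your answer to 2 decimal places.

6.00

|P∩Q|: x∈[2,4], y∈[4,7] → 2·3 = 6.
|P| = 12.
|P ∖ Q| = |P| − |P∩Q| = 12 − 6 = 6.00.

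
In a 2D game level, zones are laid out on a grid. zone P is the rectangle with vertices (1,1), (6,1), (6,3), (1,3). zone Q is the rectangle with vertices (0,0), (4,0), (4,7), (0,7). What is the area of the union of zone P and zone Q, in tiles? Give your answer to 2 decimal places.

By inclusion–exclusion:
Individual areas: |zone P| = 10, |zone Q| = 28.
|zone P∩zone Q|: x∈[1,4], y∈[1,3] → 3·2 = 6.
|zone P ∪ zone Q| = 38 − 6 = 32.00.

32.00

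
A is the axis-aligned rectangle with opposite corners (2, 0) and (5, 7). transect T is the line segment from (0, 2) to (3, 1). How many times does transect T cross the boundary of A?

1

The segment meets the boundary at (2,1.333).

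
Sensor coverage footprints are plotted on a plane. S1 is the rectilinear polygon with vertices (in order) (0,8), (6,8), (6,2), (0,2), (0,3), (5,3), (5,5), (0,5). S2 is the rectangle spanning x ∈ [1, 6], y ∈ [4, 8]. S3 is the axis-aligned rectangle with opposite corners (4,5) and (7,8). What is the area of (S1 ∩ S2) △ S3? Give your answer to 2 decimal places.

13.00

|S1 ∩ S2| = 16.
|(S1 ∩ S2) ∩ S3| = 6.
|(S1 ∩ S2) △ S3| = 16 + 9 − 12 = 13.00.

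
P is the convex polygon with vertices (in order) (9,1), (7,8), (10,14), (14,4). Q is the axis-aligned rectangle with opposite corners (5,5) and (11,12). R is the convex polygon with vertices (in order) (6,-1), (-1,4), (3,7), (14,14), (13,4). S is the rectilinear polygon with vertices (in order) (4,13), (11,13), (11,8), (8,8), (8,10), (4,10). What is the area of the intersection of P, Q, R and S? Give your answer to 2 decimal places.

The intersection is the polygon with vertices (10.812,11.971), (11,11.5), (11,8), (8,8), (8,10), (8,10), (8.133,10.267).
By the shoelace formula its area is 9.34.

9.34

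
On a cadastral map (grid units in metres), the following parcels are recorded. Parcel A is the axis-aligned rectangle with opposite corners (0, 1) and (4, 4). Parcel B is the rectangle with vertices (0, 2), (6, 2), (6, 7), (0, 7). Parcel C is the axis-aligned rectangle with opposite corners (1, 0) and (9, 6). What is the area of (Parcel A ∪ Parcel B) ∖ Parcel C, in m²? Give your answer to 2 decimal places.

11.00

|Parcel A ∪ Parcel B| = 34.
|(Parcel A ∪ Parcel B) ∩ Parcel C| = 23.
|(Parcel A ∪ Parcel B) ∖ Parcel C| = 34 − 23 = 11.00.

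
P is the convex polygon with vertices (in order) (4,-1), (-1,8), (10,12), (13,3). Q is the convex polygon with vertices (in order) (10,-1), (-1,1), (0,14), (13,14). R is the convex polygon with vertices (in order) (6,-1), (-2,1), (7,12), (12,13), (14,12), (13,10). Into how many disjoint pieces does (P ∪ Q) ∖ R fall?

3

(P ∪ Q) ∖ R splits into 3 disjoint pieces (area 57.5034, area 22.7476, area 0.2606).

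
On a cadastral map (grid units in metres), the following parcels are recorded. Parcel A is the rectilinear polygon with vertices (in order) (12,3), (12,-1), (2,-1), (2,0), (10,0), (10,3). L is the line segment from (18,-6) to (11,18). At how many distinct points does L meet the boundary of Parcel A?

0

The segment lies entirely outside Parcel A and never meets its boundary.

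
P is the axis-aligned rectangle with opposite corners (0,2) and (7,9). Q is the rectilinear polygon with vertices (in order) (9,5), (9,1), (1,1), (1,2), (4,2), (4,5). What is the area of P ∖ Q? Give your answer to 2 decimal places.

40.00

|P| = 49, |P∩Q| = 9.
|P ∖ Q| = |P| − |P∩Q| = 49 − 9 = 40.00.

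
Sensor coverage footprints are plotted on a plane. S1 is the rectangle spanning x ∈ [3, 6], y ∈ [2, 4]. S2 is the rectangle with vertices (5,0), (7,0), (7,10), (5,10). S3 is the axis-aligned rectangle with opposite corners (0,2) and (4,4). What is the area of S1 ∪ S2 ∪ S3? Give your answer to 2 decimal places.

By inclusion–exclusion:
Individual areas: |S1| = 6, |S2| = 20, |S3| = 8.
|S1∩S2|: x∈[5,6], y∈[2,4] → 1·2 = 2.
|S1∩S3|: x∈[3,4], y∈[2,4] → 1·2 = 2.
|S2∩S3| = 0 (no overlap).
|S1∩S2∩S3| = 0.
|S1 ∪ S2 ∪ S3| = 34 − 4 + 0 = 30.00.

30.00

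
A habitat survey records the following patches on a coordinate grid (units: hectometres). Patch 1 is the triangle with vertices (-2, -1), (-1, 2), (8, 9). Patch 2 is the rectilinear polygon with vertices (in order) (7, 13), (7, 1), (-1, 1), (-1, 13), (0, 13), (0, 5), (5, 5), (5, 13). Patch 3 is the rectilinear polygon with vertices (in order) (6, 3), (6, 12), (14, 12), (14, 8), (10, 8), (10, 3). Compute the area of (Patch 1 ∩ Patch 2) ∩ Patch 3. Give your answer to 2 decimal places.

The region (Patch 1 ∩ Patch 2) ∩ Patch 3 is the polygon with vertices (7,8), (6,7), (6,7.444), (7,8.222).
By the shoelace formula its area is 0.33.

0.33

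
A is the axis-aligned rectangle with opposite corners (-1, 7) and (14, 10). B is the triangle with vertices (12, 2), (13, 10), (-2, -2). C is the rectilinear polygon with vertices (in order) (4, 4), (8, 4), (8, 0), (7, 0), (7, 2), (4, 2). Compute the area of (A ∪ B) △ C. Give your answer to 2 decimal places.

|A ∪ B| = 93.9375.
|(A ∪ B) ∩ C| = 8.3857.
|(A ∪ B) △ C| = 93.9375 + 10 − 16.7714 = 87.17.

87.17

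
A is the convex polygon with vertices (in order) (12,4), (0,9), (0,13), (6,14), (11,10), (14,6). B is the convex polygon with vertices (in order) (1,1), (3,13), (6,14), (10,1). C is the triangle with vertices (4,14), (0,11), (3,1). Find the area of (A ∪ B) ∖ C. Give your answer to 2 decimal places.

99.14

|A ∪ B| = 121.3008.
|(A ∪ B) ∩ C| = 22.1649.
|(A ∪ B) ∖ C| = 121.3008 − 22.1649 = 99.14.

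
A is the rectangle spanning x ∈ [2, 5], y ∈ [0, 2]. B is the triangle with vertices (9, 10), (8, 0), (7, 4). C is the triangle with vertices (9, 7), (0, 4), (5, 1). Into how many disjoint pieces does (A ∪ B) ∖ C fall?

3

(A ∪ B) ∖ C splits into 3 disjoint pieces (area 5.1667, area 1.222, area 4.5294).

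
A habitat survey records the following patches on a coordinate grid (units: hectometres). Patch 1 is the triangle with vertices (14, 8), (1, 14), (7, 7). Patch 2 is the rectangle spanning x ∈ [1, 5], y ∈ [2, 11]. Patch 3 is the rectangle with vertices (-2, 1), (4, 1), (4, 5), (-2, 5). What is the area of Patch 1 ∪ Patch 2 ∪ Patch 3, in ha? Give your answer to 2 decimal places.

77.31

By inclusion–exclusion:
Individual areas: |Patch 1| = 27.5, |Patch 2| = 36, |Patch 3| = 24.
|Patch 1∩Patch 2| = 1.1905.
|Patch 1∩Patch 3| = 0.
|Patch 2∩Patch 3|: x∈[1,4], y∈[2,5] → 3·3 = 9.
|Patch 1∩Patch 2∩Patch 3| = 0.
|Patch 1 ∪ Patch 2 ∪ Patch 3| = 87.5 − 10.1905 + 0 = 77.31.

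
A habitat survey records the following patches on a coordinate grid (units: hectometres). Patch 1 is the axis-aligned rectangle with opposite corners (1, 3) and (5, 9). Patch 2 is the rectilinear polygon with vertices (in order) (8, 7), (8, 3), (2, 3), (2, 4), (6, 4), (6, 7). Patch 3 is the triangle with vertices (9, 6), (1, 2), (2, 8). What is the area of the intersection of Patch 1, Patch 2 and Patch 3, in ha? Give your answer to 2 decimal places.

The intersection is the polygon with vertices (2,3), (2,4), (5,4), (3,3).
By the shoelace formula its area is 2.00.

2.00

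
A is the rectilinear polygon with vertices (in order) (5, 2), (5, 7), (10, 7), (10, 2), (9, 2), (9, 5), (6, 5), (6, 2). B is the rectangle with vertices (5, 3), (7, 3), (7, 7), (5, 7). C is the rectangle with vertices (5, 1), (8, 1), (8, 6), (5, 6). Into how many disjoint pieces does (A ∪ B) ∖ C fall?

(A ∪ B) ∖ C is a single connected region.

1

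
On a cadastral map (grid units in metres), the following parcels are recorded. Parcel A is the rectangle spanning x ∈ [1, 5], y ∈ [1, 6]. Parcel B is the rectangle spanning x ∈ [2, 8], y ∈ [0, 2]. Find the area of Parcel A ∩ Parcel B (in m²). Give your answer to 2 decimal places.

3.00

|Parcel A∩Parcel B|: x∈[2,5], y∈[1,2] → 3·1 = 3.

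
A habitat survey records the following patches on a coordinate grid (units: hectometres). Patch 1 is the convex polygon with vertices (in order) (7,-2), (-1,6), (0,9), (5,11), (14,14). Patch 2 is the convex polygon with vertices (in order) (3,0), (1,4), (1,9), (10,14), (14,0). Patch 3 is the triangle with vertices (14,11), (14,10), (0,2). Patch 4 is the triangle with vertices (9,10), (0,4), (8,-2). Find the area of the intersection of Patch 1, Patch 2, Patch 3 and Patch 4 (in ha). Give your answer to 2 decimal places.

The intersection is the polygon with vertices (1.909,3.091), (1.826,3.174), (8.805,7.66), (8.75,7).
By the shoelace formula its area is 2.63.

2.63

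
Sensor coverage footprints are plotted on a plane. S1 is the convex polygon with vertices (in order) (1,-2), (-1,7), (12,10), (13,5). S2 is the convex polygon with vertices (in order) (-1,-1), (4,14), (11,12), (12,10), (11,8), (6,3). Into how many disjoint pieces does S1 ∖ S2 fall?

2

S1 ∖ S2 splits into 2 disjoint pieces (area 34.3099, area 7.2889).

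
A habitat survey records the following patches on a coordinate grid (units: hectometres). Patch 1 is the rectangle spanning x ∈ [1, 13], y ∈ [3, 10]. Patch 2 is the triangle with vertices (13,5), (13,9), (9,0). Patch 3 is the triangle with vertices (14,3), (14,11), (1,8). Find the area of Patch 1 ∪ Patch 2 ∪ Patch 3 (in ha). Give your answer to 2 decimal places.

By inclusion–exclusion:
Individual areas: |Patch 1| = 84, |Patch 2| = 8, |Patch 3| = 52.
|Patch 1∩Patch 2| = 6.4.
|Patch 1∩Patch 3| = 43.0256.
|Patch 2∩Patch 3| = 5.1861.
|Patch 1∩Patch 2∩Patch 3| = 5.1861.
|Patch 1 ∪ Patch 2 ∪ Patch 3| = 144 − 54.6117 + 5.1861 = 94.57.

94.57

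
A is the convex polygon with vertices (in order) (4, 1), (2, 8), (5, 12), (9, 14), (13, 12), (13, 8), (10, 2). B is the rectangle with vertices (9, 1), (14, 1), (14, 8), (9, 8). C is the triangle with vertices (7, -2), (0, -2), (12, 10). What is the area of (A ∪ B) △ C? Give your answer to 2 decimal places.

|A ∪ B| = 120.9167.
|(A ∪ B) ∩ C| = 21.6186.
|(A ∪ B) △ C| = 120.9167 + 42 − 43.2371 = 119.68.

119.68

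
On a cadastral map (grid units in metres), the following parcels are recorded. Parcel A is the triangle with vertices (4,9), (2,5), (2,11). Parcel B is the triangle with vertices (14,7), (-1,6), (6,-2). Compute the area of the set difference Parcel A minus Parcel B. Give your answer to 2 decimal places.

|Parcel A| = 6, |Parcel A∩Parcel B| = 0.3724.
|Parcel A ∖ Parcel B| = |Parcel A| − |Parcel A∩Parcel B| = 6 − 0.3724 = 5.63.

5.63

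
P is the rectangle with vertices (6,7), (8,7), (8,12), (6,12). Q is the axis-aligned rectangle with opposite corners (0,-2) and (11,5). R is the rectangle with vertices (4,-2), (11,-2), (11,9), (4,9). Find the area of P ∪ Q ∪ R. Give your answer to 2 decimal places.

111.00

By inclusion–exclusion:
Individual areas: |P| = 10, |Q| = 77, |R| = 77.
|P∩Q| = 0 (no overlap).
|P∩R|: x∈[6,8], y∈[7,9] → 2·2 = 4.
|Q∩R|: x∈[4,11], y∈[-2,5] → 7·7 = 49.
|P∩Q∩R| = 0.
|P ∪ Q ∪ R| = 164 − 53 + 0 = 111.00.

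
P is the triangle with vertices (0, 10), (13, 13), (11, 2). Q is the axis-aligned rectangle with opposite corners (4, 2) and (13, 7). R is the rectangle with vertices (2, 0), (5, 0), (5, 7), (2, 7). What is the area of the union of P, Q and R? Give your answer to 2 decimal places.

110.04

By inclusion–exclusion:
Individual areas: |P| = 68.5, |Q| = 45, |R| = 21.
|P∩Q| = 19.4602.
|P∩R| = 0.2784.
|Q∩R|: x∈[4,5], y∈[2,7] → 1·5 = 5.
|P∩Q∩R| = 0.2784.
|P ∪ Q ∪ R| = 134.5 − 24.7386 + 0.2784 = 110.04.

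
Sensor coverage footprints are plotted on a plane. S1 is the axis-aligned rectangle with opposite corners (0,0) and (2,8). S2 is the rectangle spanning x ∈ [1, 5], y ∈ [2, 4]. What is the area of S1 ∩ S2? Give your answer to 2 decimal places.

|S1∩S2|: x∈[1,2], y∈[2,4] → 1·2 = 2.

2.00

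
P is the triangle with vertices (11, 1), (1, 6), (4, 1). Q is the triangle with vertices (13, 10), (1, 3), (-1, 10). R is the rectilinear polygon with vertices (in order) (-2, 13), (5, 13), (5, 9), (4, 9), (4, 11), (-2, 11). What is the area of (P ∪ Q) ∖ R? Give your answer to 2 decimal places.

|P ∪ Q| = 64.3462.
|(P ∪ Q) ∩ R| = 1.
|(P ∪ Q) ∖ R| = 64.3462 − 1 = 63.35.

63.35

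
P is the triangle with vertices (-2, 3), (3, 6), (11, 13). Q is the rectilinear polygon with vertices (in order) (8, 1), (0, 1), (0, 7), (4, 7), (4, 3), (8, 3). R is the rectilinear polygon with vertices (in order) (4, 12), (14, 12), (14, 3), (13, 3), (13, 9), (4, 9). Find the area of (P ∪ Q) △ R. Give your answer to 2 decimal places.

|P ∪ Q| = 35.176.
|(P ∪ Q) ∩ R| = 1.1786.
|(P ∪ Q) △ R| = 35.176 + 36 − 2.3571 = 68.82.

68.82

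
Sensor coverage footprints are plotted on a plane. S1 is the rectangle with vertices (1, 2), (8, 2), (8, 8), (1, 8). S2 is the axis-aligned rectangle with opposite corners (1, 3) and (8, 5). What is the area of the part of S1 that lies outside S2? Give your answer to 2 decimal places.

28.00

|S1∩S2|: x∈[1,8], y∈[3,5] → 7·2 = 14.
|S1| = 42.
|S1 ∖ S2| = |S1| − |S1∩S2| = 42 − 14 = 28.00.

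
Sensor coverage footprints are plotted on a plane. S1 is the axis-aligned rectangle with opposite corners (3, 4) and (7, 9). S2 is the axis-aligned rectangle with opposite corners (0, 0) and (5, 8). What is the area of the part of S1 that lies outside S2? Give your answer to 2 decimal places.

12.00

|S1∩S2|: x∈[3,5], y∈[4,8] → 2·4 = 8.
|S1| = 20.
|S1 ∖ S2| = |S1| − |S1∩S2| = 20 − 8 = 12.00.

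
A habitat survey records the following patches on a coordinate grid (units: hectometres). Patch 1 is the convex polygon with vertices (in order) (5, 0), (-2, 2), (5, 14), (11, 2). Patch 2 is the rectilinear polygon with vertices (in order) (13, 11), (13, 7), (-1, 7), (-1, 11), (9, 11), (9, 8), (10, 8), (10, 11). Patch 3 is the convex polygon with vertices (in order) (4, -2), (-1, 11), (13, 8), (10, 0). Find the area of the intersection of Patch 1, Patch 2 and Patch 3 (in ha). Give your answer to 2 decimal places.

The intersection is the polygon with vertices (8.5,7), (0.917,7), (2.778,10.191), (7.4,9.2).
By the shoelace formula its area is 16.64.

16.64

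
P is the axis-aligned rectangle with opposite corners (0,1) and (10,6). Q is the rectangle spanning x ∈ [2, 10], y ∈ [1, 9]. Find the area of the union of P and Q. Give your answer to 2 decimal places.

By inclusion–exclusion:
Individual areas: |P| = 50, |Q| = 64.
|P∩Q|: x∈[2,10], y∈[1,6] → 8·5 = 40.
|P ∪ Q| = 114 − 40 = 74.00.

74.00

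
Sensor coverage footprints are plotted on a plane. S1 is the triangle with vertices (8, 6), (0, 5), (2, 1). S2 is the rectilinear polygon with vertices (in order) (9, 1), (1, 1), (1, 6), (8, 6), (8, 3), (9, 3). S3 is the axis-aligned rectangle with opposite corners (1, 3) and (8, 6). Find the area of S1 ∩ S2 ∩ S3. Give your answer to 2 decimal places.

The intersection is the polygon with vertices (4.4,3), (1,3), (1,5.125), (8,6).
By the shoelace formula its area is 12.54.

12.54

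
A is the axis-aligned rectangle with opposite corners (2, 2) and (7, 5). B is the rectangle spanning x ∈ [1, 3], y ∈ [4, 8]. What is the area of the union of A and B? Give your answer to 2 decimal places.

22.00

By inclusion–exclusion:
Individual areas: |A| = 15, |B| = 8.
|A∩B|: x∈[2,3], y∈[4,5] → 1·1 = 1.
|A ∪ B| = 23 − 1 = 22.00.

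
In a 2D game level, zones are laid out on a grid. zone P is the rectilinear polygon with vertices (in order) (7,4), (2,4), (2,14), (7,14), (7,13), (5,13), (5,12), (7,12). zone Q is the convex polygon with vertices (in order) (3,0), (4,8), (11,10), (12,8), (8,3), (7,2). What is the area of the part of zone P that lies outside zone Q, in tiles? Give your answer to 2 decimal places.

|zone P| = 48, |zone P∩zone Q| = 14.2857.
|zone P ∖ zone Q| = |zone P| − |zone P∩zone Q| = 48 − 14.2857 = 33.71.

33.71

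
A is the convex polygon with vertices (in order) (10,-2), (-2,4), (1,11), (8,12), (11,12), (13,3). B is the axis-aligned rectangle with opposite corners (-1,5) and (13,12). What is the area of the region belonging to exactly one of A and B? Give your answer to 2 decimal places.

|A| = 140.5, |B| = 98, |A∩B| = 79.2778.
|A △ B| = |A| + |B| − 2·|A∩B| = 140.5 + 98 − 158.5556 = 79.94.

79.94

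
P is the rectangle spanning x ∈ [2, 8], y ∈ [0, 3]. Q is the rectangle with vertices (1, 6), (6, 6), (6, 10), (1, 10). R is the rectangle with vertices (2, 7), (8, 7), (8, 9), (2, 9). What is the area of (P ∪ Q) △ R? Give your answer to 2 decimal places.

|P ∪ Q| = 38.
|(P ∪ Q) ∩ R| = 8.
|(P ∪ Q) △ R| = 38 + 12 − 16 = 34.00.

34.00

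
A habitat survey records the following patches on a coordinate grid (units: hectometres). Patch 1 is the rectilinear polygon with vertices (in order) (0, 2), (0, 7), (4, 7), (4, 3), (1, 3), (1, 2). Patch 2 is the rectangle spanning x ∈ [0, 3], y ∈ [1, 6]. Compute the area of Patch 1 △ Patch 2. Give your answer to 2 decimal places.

|Patch 1| = 17, |Patch 2| = 15, |Patch 1∩Patch 2| = 10.
|Patch 1 △ Patch 2| = |Patch 1| + |Patch 2| − 2·|Patch 1∩Patch 2| = 17 + 15 − 20 = 12.00.

12.00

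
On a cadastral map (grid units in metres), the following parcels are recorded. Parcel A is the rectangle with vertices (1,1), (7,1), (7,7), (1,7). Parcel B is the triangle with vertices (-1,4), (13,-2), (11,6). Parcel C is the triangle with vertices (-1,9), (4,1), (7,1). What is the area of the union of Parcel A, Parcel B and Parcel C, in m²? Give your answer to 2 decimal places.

By inclusion–exclusion:
Individual areas: |Parcel A| = 36, |Parcel B| = 50, |Parcel C| = 12.
|Parcel A∩Parcel B| = 17.6429.
|Parcel A∩Parcel C| = 10.8.
|Parcel B∩Parcel C| = 7.1905.
|Parcel A∩Parcel B∩Parcel C| = 7.1905.
|Parcel A ∪ Parcel B ∪ Parcel C| = 98 − 35.6333 + 7.1905 = 69.56.

69.56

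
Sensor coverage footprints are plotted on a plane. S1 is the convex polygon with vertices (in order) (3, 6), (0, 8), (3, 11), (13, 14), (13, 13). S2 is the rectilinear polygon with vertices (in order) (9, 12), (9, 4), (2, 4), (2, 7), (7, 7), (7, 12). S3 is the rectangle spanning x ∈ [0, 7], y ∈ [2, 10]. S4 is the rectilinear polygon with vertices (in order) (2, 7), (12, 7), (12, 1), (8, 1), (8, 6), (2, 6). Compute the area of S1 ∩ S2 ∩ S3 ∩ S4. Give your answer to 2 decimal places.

The intersection is the polygon with vertices (4.429,7), (3,6), (2,6.667), (2,7).
By the shoelace formula its area is 1.38.

1.38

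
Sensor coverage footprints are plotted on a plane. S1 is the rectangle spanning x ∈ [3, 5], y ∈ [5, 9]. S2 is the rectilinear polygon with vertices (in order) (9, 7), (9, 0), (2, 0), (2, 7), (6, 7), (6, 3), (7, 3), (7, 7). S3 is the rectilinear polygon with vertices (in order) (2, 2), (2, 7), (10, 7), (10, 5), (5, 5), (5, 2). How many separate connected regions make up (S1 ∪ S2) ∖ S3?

(S1 ∪ S2) ∖ S3 splits into 2 disjoint pieces (area 4, area 24).

2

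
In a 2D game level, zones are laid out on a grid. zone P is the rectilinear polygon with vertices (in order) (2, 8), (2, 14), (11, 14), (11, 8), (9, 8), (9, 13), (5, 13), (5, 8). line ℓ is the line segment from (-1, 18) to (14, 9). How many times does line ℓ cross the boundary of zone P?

The segment meets the boundary at (7.333,13), (11,10.8), (9,12), (5.667,14).

4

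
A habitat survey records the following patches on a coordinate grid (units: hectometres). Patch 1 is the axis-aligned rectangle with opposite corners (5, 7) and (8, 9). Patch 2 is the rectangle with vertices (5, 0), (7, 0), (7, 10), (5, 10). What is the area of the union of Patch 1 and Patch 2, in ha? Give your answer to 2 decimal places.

By inclusion–exclusion:
Individual areas: |Patch 1| = 6, |Patch 2| = 20.
|Patch 1∩Patch 2|: x∈[5,7], y∈[7,9] → 2·2 = 4.
|Patch 1 ∪ Patch 2| = 26 − 4 = 22.00.

22.00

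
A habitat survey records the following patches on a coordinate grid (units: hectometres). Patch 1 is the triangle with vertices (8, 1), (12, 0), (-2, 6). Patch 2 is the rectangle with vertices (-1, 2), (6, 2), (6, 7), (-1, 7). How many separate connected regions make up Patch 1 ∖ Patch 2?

2

Patch 1 ∖ Patch 2 splits into 2 disjoint pieces (area 2.7143, area 0.0357).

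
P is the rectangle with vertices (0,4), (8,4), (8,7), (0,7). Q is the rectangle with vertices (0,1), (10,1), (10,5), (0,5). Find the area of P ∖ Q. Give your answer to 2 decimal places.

|P∩Q|: x∈[0,8], y∈[4,5] → 8·1 = 8.
|P| = 24.
|P ∖ Q| = |P| − |P∩Q| = 24 − 8 = 16.00.

16.00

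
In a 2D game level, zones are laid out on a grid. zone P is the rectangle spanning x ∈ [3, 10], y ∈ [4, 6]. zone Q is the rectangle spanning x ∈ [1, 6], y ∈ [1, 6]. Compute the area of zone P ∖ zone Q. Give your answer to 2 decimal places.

8.00

|zone P∩zone Q|: x∈[3,6], y∈[4,6] → 3·2 = 6.
|zone P| = 14.
|zone P ∖ zone Q| = |zone P| − |zone P∩zone Q| = 14 − 6 = 8.00.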